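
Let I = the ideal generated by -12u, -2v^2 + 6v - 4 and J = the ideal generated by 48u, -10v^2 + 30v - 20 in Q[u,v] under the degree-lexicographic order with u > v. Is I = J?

For a fixed monomial order, each ideal has a unique reduced Gröbner basis; comparing bases decides equality.
Buchberger on the first generating set:
f_1 = -12u, LT = u.
f_2 = -2v^2 + 6v - 4, LT = v^2.

S(f_1,f_2): leading monomials are coprime, so the S-polynomial reduces to 0 (Buchberger's first criterion).
Every S-polynomial of the final basis reduces to 0, so we have a Gröbner basis.
Inter-reduce: drop elements whose leading term is divisible by another's, tail-reduce, and make monic.
Reduced Gröbner basis: {v^2 - 3v + 2, u}.

Buchberger on the second generating set:
h_1 = 48u, LT = u.
h_2 = -10v^2 + 30v - 20, LT = v^2.

S(h_1,h_2): leading monomials are coprime, so the S-polynomial reduces to 0 (Buchberger's first criterion).
Every S-polynomial of the final basis reduces to 0, so we have a Gröbner basis.
Inter-reduce: drop elements whose leading term is divisible by another's, tail-reduce, and make monic.
Reduced Gröbner basis: {v^2 - 3v + 2, u}.

Same reduced basis, so the two generating sets span the same ideal.

Yes, the ideals are equal.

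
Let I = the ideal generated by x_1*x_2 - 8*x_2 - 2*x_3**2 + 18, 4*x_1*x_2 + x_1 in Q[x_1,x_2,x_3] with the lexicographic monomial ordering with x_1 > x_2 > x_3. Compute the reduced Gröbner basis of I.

G = {x_1 + 32*x_2 + 8*x_3**2 - 72, x_2**2 + 1/4*x_2*x_3**2 - 2*x_2 + 1/16*x_3**2 - 9/16}

Buchberger's algorithm terminates because the ascending chain of leading-term ideals stabilizes.

f_1 = x_1*x_2 - 8*x_2 - 2*x_3**2 + 18, LT = x_1*x_2.
f_2 = 4*x_1*x_2 + x_1, LT = x_1*x_2.

S(f_1,f_2): lcm = x_1*x_2. S = -1/4*x_1 - 8*x_2 - 2*x_3**2 + 18.
  leading term x_1: no divisor's leading term divides it; move -1/4*x_1 to the remainder.
  leading term x_2: no divisor's leading term divides it; move -8*x_2 to the remainder.
  leading term x_3**2: no divisor's leading term divides it; move -2*x_3**2 to the remainder.
  leading term 1: no divisor's leading term divides it; move 18 to the remainder.
  remainder -1/4*x_1 - 8*x_2 - 2*x_3**2 + 18 ≠ 0; add g_3 = -1/4*x_1 - 8*x_2 - 2*x_3**2 + 18 to the basis.

S(f_1,g_3): lcm = x_1*x_2. S = -32*x_2**2 - 8*x_2*x_3**2 + 64*x_2 - 2*x_3**2 + 18.
  leading term x_2**2: no divisor's leading term divides it; move -32*x_2**2 to the remainder.
  leading term x_2*x_3**2: no divisor's leading term divides it; move -8*x_2*x_3**2 to the remainder.
  leading term x_2: no divisor's leading term divides it; move 64*x_2 to the remainder.
  leading term x_3**2: no divisor's leading term divides it; move -2*x_3**2 to the remainder.
  leading term 1: no divisor's leading term divides it; move 18 to the remainder.
  remainder -32*x_2**2 - 8*x_2*x_3**2 + 64*x_2 - 2*x_3**2 + 18 ≠ 0; add g_4 = -32*x_2**2 - 8*x_2*x_3**2 + 64*x_2 - 2*x_3**2 + 18 to the basis.

The other S-polynomials (S(f_2,g_3), S(f_1,g_4), S(f_2,g_4), S(g_3,g_4)) all reduce to 0 modulo the current basis, so we have a Gröbner basis.
Inter-reduce: drop elements whose leading term is divisible by another's, tail-reduce, and make monic.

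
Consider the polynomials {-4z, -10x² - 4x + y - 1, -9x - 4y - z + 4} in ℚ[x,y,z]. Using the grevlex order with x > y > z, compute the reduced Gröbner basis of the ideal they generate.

G = {y² - 109/32y + 77/32, x + 4/9y - 4/9, z}

f_1 = -4z, LT = z.
f_2 = -10x² - 4x + y - 1, LT = x².
f_3 = -9x - 4y - z + 4, LT = x.

S(f_2,f_3): lcm = x². S = -4/9xy - 1/9xz + 38/45x - 1/10y + 1/10.
  leading term xy: subtract (4/81y)·f_3 from -4/9xy - 1/9xz + 38/45x - 1/10y + 1/10 → 16/81y² - 1/9xz + 4/81yz + 38/45x - 241/810y + 1/10
  leading term y²: no divisor's leading term divides it; move 16/81y² to the remainder.
  leading term xz: subtract (1/36x)·f_1 from -1/9xz + 4/81yz + 38/45x - 241/810y + 1/10 → 4/81yz + 38/45x - 241/810y + 1/10
  leading term yz: subtract (-1/81y)·f_1 from 4/81yz + 38/45x - 241/810y + 1/10 → 38/45x - 241/810y + 1/10
  leading term x: subtract (-38/405)·f_3 from 38/45x - 241/810y + 1/10 → -109/162y - 38/405z + 77/162
  leading term y: no divisor's leading term divides it; move -109/162y to the remainder.
  leading term z: subtract (19/810)·f_1 from -38/405z + 77/162 → 77/162
  leading term 1: no divisor's leading term divides it; move 77/162 to the remainder.
  remainder 16/81y² - 109/162y + 77/162 ≠ 0; add g_4 = 16/81y² - 109/162y + 77/162 to the basis.

The other S-polynomials (S(f_1,f_2), S(f_1,f_3), S(f_1,g_4), S(f_2,g_4), S(f_3,g_4)) all reduce to 0 modulo the current basis, so we have a Gröbner basis.
Inter-reduce: drop elements whose leading term is divisible by another's, tail-reduce, and make monic.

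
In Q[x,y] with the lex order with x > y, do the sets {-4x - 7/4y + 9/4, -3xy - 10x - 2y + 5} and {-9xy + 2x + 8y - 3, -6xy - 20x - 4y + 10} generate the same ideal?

Yes, the ideals are equal.

Two ideals are equal iff their reduced Gröbner bases coincide (the reduced basis is unique for a fixed ordering).
Buchberger on the first generating set:
f_1 = -4x - 7/4y + 9/4, LT = x.
f_2 = -3xy - 10x - 2y + 5, LT = xy.

S(f_1,f_2): lcm = xy. S = -10/3x + 7/16y^2 - 59/48y + 5/3.
  leading term x: subtract (5/6)·f_1 from -10/3x + 7/16y^2 - 59/48y + 5/3 → 7/16y^2 + 11/48y - 5/24
  leading term y^2: no divisor's leading term divides it; move 7/16y^2 to the remainder.
  leading term y: no divisor's leading term divides it; move 11/48y to the remainder.
  leading term 1: no divisor's leading term divides it; move -5/24 to the remainder.
  remainder 7/16y^2 + 11/48y - 5/24 ≠ 0; add g_3 = 7/16y^2 + 11/48y - 5/24 to the basis.

The other S-polynomials (S(f_1,g_3), S(f_2,g_3)) all reduce to 0 modulo the current basis, so we have a Gröbner basis.
Inter-reduce: drop elements whose leading term is divisible by another's, tail-reduce, and make monic.
Reduced Gröbner basis: {x + 7/16y - 9/16, y^2 + 11/21y - 10/21}.

Buchberger on the second generating set:
h_1 = -9xy + 2x + 8y - 3, LT = xy.
h_2 = -6xy - 20x - 4y + 10, LT = xy.

S(h_1,h_2): lcm = xy. S = -32/9x - 14/9y + 2.
  leading term x: no divisor's leading term divides it; move -32/9x to the remainder.
  leading term y: no divisor's leading term divides it; move -14/9y to the remainder.
  leading term 1: no divisor's leading term divides it; move 2 to the remainder.
  remainder -32/9x - 14/9y + 2 ≠ 0; add k_3 = -32/9x - 14/9y + 2 to the basis.

S(h_1,k_3): lcm = xy. S = -2/9x - 7/16y^2 - 47/144y + 1/3.
  leading term x: subtract (1/16)·k_3 from -2/9x - 7/16y^2 - 47/144y + 1/3 → -7/16y^2 - 11/48y + 5/24
  leading term y^2: no divisor's leading term divides it; move -7/16y^2 to the remainder.
  leading term y: no divisor's leading term divides it; move -11/48y to the remainder.
  leading term 1: no divisor's leading term divides it; move 5/24 to the remainder.
  remainder -7/16y^2 - 11/48y + 5/24 ≠ 0; add k_4 = -7/16y^2 - 11/48y + 5/24 to the basis.

The other S-polynomials (S(h_2,k_3), S(h_1,k_4), S(h_2,k_4), S(k_3,k_4)) all reduce to 0 modulo the current basis, so we have a Gröbner basis.
Inter-reduce: drop elements whose leading term is divisible by another's, tail-reduce, and make monic.
Reduced Gröbner basis: {x + 7/16y - 9/16, y^2 + 11/21y - 10/21}.

The two bases agree; hence the ideals are identical.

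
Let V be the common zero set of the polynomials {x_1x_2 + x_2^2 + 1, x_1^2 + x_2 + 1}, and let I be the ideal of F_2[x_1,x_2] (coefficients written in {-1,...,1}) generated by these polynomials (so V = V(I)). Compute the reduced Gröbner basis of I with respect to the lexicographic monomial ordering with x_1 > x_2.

G = {x_1 + x_2^3 + x_2^2, x_2^4 + x_2^3 + x_2^2 + 1}

The reduced Gröbner basis is the canonical form of the ideal for this ordering.

f_1 = x_1x_2 + x_2^2 + 1, LT = x_1x_2.
f_2 = x_1^2 + x_2 + 1, LT = x_1^2.

S(f_1,f_2): lcm = x_1^2x_2. S = x_1x_2^2 + x_1 + x_2^2 + x_2.
  reduce S modulo (f_1, f_2):
  remainder x_1 + x_2^3 + x_2^2 ≠ 0; add g_3 = x_1 + x_2^3 + x_2^2 to the basis.

S(f_1,g_3): lcm = x_1x_2. S = x_2^4 + x_2^3 + x_2^2 + 1.
  reduce S modulo (f_1, f_2, g_3):
  remainder x_2^4 + x_2^3 + x_2^2 + 1 ≠ 0; add g_4 = x_2^4 + x_2^3 + x_2^2 + 1 to the basis.

The other S-polynomials (S(f_2,g_3), S(f_1,g_4), S(f_2,g_4), S(g_3,g_4)) all reduce to 0 modulo the current basis, so we have a Gröbner basis.
Inter-reduce: drop elements whose leading term is divisible by another's, tail-reduce, and make monic.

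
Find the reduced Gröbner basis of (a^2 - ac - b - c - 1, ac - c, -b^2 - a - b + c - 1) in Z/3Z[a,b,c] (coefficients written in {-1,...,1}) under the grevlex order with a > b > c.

G = {c^3 - c, a^2 - b + c - 1, b^2 + a + b - c + 1, ac - c, bc - c^2}

f_1 = a^2 - ac - b - c - 1, LT = a^2.
f_2 = ac - c, LT = ac.
f_3 = -b^2 - a - b + c - 1, LT = b^2.

S(f_1,f_2): lcm = a^2c. S = -ac^2 + ac - bc - c^2 - c.
  leading term ac^2: subtract (-c)·f_2 from -ac^2 + ac - bc - c^2 - c → ac - bc + c^2 - c
  leading term ac: subtract (1)·f_2 from ac - bc + c^2 - c → -bc + c^2
  leading term bc: no divisor's leading term divides it; move -bc to the remainder.
  leading term c^2: no divisor's leading term divides it; move c^2 to the remainder.
  remainder -bc + c^2 ≠ 0; add g_4 = -bc + c^2 to the basis.

S(f_3,g_4): lcm = b^2c. S = bc^2 + ac + bc - c^2 + c.
  leading term bc^2: subtract (-c)·g_4 from bc^2 + ac + bc - c^2 + c → c^3 + ac + bc - c^2 + c
  leading term c^3: no divisor's leading term divides it; move c^3 to the remainder.
  leading term ac: subtract (1)·f_2 from ac + bc - c^2 + c → bc - c^2 - c
  leading term bc: subtract (-1)·g_4 from bc - c^2 - c → -c
  leading term c: no divisor's leading term divides it; move -c to the remainder.
  remainder c^3 - c ≠ 0; add g_5 = c^3 - c to the basis.

The other S-polynomials (S(f_1,f_3), S(f_2,f_3), S(f_1,g_4), S(f_2,g_4), S(f_1,g_5), S(f_2,g_5), S(f_3,g_5), S(g_4,g_5)) all reduce to 0 modulo the current basis, so we have a Gröbner basis.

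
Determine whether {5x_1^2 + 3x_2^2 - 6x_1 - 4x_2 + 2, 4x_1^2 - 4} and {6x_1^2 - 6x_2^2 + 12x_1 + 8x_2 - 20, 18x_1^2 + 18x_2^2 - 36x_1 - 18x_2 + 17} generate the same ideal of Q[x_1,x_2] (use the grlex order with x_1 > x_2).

Since reduced Gröbner bases are canonical representatives of ideals under a given ordering, it suffices to compute and compare them.
Buchberger on the first generating set:
f_1 = 5x_1^2 + 3x_2^2 - 6x_1 - 4x_2 + 2, LT = x_1^2.
f_2 = 4x_1^2 - 4, LT = x_1^2.

S(f_1,f_2): lcm = x_1^2. S = 3/5x_2^2 - 6/5x_1 - 4/5x_2 + 7/5.
  leading term x_2^2: no divisor's leading term divides it; move 3/5x_2^2 to the remainder.
  leading term x_1: no divisor's leading term divides it; move -6/5x_1 to the remainder.
  leading term x_2: no divisor's leading term divides it; move -4/5x_2 to the remainder.
  leading term 1: no divisor's leading term divides it; move 7/5 to the remainder.
  remainder 3/5x_2^2 - 6/5x_1 - 4/5x_2 + 7/5 ≠ 0; add g_3 = 3/5x_2^2 - 6/5x_1 - 4/5x_2 + 7/5 to the basis.

The other S-polynomials (S(f_1,g_3), S(f_2,g_3)) all reduce to 0 modulo the current basis, so we have a Gröbner basis.
Inter-reduce: drop elements whose leading term is divisible by another's, tail-reduce, and make monic.
Reduced Gröbner basis: {x_1^2 - 1, x_2^2 - 2x_1 - 4/3x_2 + 7/3}.

Buchberger on the second generating set:
h_1 = 6x_1^2 - 6x_2^2 + 12x_1 + 8x_2 - 20, LT = x_1^2.
h_2 = 18x_1^2 + 18x_2^2 - 36x_1 - 18x_2 + 17, LT = x_1^2.

S(h_1,h_2): lcm = x_1^2. S = -2x_2^2 + 4x_1 + 7/3x_2 - 77/18.
  leading term x_2^2: no divisor's leading term divides it; move -2x_2^2 to the remainder.
  leading term x_1: no divisor's leading term divides it; move 4x_1 to the remainder.
  leading term x_2: no divisor's leading term divides it; move 7/3x_2 to the remainder.
  leading term 1: no divisor's leading term divides it; move -77/18 to the remainder.
  remainder -2x_2^2 + 4x_1 + 7/3x_2 - 77/18 ≠ 0; add k_3 = -2x_2^2 + 4x_1 + 7/3x_2 - 77/18 to the basis.

The other S-polynomials (S(h_1,k_3), S(h_2,k_3)) all reduce to 0 modulo the current basis, so we have a Gröbner basis.
Inter-reduce: drop elements whose leading term is divisible by another's, tail-reduce, and make monic.
Reduced Gröbner basis: {x_1^2 + 1/6x_2 - 43/36, x_2^2 - 2x_1 - 7/6x_2 + 77/36}.

The bases are distinct; the ideals are different.
The choice of monomial ordering does not affect the verdict — as long as both bases are computed under the same ordering, their equality decides ideal equality.

No, the ideals differ.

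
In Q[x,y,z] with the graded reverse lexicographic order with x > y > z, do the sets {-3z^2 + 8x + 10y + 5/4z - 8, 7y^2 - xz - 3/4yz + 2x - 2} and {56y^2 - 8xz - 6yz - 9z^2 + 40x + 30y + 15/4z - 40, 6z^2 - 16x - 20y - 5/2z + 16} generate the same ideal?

Yes, the ideals are equal.

Equality of ideals is decidable: compute both reduced Gröbner bases (unique for the ordering) and check whether they agree.
Buchberger on the first generating set:
f_1 = -3z^2 + 8x + 10y + 5/4z - 8, LT = z^2.
f_2 = 7y^2 - xz - 3/4yz + 2x - 2, LT = y^2.

S(f_1,f_2): leading monomials are coprime, so the S-polynomial reduces to 0 (Buchberger's first criterion).
Every S-polynomial of the final basis reduces to 0, so we have a Gröbner basis.
Inter-reduce: drop elements whose leading term is divisible by another's, tail-reduce, and make monic.
Reduced Gröbner basis: {y^2 - 1/7xz - 3/28yz + 2/7x - 2/7, z^2 - 8/3x - 10/3y - 5/12z + 8/3}.

Buchberger on the second generating set:
h_1 = 56y^2 - 8xz - 6yz - 9z^2 + 40x + 30y + 15/4z - 40, LT = y^2.
h_2 = 6z^2 - 16x - 20y - 5/2z + 16, LT = z^2.

S(h_1,h_2): leading monomials are coprime, so the S-polynomial reduces to 0 (Buchberger's first criterion).
Every S-polynomial of the final basis reduces to 0, so we have a Gröbner basis.
Inter-reduce: drop elements whose leading term is divisible by another's, tail-reduce, and make monic.
Reduced Gröbner basis: {y^2 - 1/7xz - 3/28yz + 2/7x - 2/7, z^2 - 8/3x - 10/3y - 5/12z + 8/3}.

These coincide, so the ideals are equal.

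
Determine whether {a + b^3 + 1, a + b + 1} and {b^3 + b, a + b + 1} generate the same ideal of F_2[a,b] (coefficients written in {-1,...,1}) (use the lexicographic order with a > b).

For a fixed monomial order, each ideal has a unique reduced Gröbner basis; comparing bases decides equality.
Buchberger on the first generating set:
f_1 = a + b^3 + 1, LT = a.
f_2 = a + b + 1, LT = a.

S(f_1,f_2): lcm = a. S = b^3 + b.
  leading term b^3: no divisor's leading term divides it; move b^3 to the remainder.
  leading term b: no divisor's leading term divides it; move b to the remainder.
  remainder b^3 + b ≠ 0; add g_3 = b^3 + b to the basis.

The other S-polynomials (S(f_1,g_3), S(f_2,g_3)) all reduce to 0 modulo the current basis, so we have a Gröbner basis.
Inter-reduce: drop elements whose leading term is divisible by another's, tail-reduce, and make monic.
Reduced Gröbner basis: {a + b + 1, b^3 + b}.

Buchberger on the second generating set:
h_1 = b^3 + b, LT = b^3.
h_2 = a + b + 1, LT = a.

The S-polynomials (S(h_1,h_2)) all reduce to 0 modulo the current basis, so we have a Gröbner basis.
Inter-reduce: drop elements whose leading term is divisible by another's, tail-reduce, and make monic.
Reduced Gröbner basis: {a + b + 1, b^3 + b}.

The two bases agree; hence the ideals are identical.
The same test decides containment: I ⊆ J iff every generator of I reduces to 0 modulo a Gröbner basis of J.

Yes, the ideals are equal.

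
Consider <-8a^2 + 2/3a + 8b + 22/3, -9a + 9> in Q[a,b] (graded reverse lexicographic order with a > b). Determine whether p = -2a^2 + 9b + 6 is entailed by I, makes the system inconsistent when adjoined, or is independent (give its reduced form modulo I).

First compute the reduced Gröbner basis of I by Buchberger's algorithm.
f_1 = -8a^2 + 2/3a + 8b + 22/3, LT = a^2.
f_2 = -9a + 9, LT = a.

S(f_1,f_2): lcm = a^2. S = 11/12a - b - 11/12.
  leading term a: subtract (-11/108)·f_2 from 11/12a - b - 11/12 → -b
  leading term b: no divisor's leading term divides it; move -b to the remainder.
  remainder -b ≠ 0; add h_3 = -b to the basis.

The other S-polynomials (S(f_1,h_3), S(f_2,h_3)) all reduce to 0 modulo the current basis, so we have a Gröbner basis.
Inter-reduce: drop elements whose leading term is divisible by another's, tail-reduce, and make monic.
Reduced Gröbner basis: {a - 1, b}.
Label its elements g_1 = a - 1, g_2 = b.

Reduce p = -2a^2 + 9b + 6 modulo G:
  leading term a^2: subtract (-2a)·g_1 from -2a^2 + 9b + 6 → -2a + 9b + 6
  leading term a: subtract (-2)·g_1 from -2a + 9b + 6 → 9b + 4
  leading term b: subtract (9)·g_2 from 9b + 4 → 4
  leading term 1: no divisor's leading term divides it; move 4 to the remainder.
  normal form = 4.
The normal form is nonzero, so p ∉ I. Since p minus its normal form lies in I, I + (p) = I + (r) where r = 4; decide whether this ideal is the whole ring.
Here r = 4 is a nonzero constant, hence a unit: 1 ∈ I + (p), the Gröbner basis of I + (p) is {1}, and the enlarged system has no common solution — adjoining p is inconsistent.

Adjoining -2a^2 + 9b + 6 makes the ideal the whole ring: the system is inconsistent.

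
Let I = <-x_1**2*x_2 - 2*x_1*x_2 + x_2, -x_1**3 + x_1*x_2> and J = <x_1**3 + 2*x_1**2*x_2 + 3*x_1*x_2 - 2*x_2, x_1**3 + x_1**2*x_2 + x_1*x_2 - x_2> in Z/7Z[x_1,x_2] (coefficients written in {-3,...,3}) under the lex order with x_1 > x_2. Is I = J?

Yes, the ideals are equal.

Equality of ideals is decidable: compute both reduced Gröbner bases (unique for the ordering) and check whether they agree.
Buchberger on the first generating set:
f_1 = -x_1**2*x_2 - 2*x_1*x_2 + x_2, LT = x_1**2*x_2.
f_2 = -x_1**3 + x_1*x_2, LT = x_1**3.

S(f_1,f_2): lcm = x_1**3*x_2. S = 2*x_1**2*x_2 + x_1*x_2**2 - x_1*x_2.
  leading term x_1**2*x_2: subtract (-2)·f_1 from 2*x_1**2*x_2 + x_1*x_2**2 - x_1*x_2 → x_1*x_2**2 + 2*x_1*x_2 + 2*x_2
  leading term x_1*x_2**2: no divisor's leading term divides it; move x_1*x_2**2 to the remainder.
  leading term x_1*x_2: no divisor's leading term divides it; move 2*x_1*x_2 to the remainder.
  leading term x_2: no divisor's leading term divides it; move 2*x_2 to the remainder.
  remainder x_1*x_2**2 + 2*x_1*x_2 + 2*x_2 ≠ 0; add g_3 = x_1*x_2**2 + 2*x_1*x_2 + 2*x_2 to the basis.

S(f_1,g_3): lcm = x_1**2*x_2**2. S = -2*x_1**2*x_2 + 2*x_1*x_2**2 - 2*x_1*x_2 - x_2**2.
  leading term x_1**2*x_2: subtract (2)·f_1 from -2*x_1**2*x_2 + 2*x_1*x_2**2 - 2*x_1*x_2 - x_2**2 → 2*x_1*x_2**2 + 2*x_1*x_2 - x_2**2 - 2*x_2
  leading term x_1*x_2**2: subtract (2)·g_3 from 2*x_1*x_2**2 + 2*x_1*x_2 - x_2**2 - 2*x_2 → -2*x_1*x_2 - x_2**2 + x_2
  leading term x_1*x_2: no divisor's leading term divides it; move -2*x_1*x_2 to the remainder.
  leading term x_2**2: no divisor's leading term divides it; move -x_2**2 to the remainder.
  leading term x_2: no divisor's leading term divides it; move x_2 to the remainder.
  remainder -2*x_1*x_2 - x_2**2 + x_2 ≠ 0; add g_4 = -2*x_1*x_2 - x_2**2 + x_2 to the basis.

S(g_3,g_4): lcm = x_1*x_2**2. S = 2*x_1*x_2 + 3*x_2**3 - 3*x_2**2 + 2*x_2.
  leading term x_1*x_2: subtract (-1)·g_4 from 2*x_1*x_2 + 3*x_2**3 - 3*x_2**2 + 2*x_2 → 3*x_2**3 + 3*x_2**2 + 3*x_2
  leading term x_2**3: no divisor's leading term divides it; move 3*x_2**3 to the remainder.
  leading term x_2**2: no divisor's leading term divides it; move 3*x_2**2 to the remainder.
  leading term x_2: no divisor's leading term divides it; move 3*x_2 to the remainder.
  remainder 3*x_2**3 + 3*x_2**2 + 3*x_2 ≠ 0; add g_5 = 3*x_2**3 + 3*x_2**2 + 3*x_2 to the basis.

The other S-polynomials (S(f_2,g_3), S(f_1,g_4), S(f_2,g_4), S(f_1,g_5), S(f_2,g_5), S(g_3,g_5), S(g_4,g_5)) all reduce to 0 modulo the current basis, so we have a Gröbner basis.
Inter-reduce: drop elements whose leading term is divisible by another's, tail-reduce, and make monic.
Reduced Gröbner basis: {x_1**3 - 3*x_2**2 + 3*x_2, x_1*x_2 - 3*x_2**2 + 3*x_2, x_2**3 + x_2**2 + x_2}.

Buchberger on the second generating set:
h_1 = x_1**3 + 2*x_1**2*x_2 + 3*x_1*x_2 - 2*x_2, LT = x_1**3.
h_2 = x_1**3 + x_1**2*x_2 + x_1*x_2 - x_2, LT = x_1**3.

S(h_1,h_2): lcm = x_1**3. S = x_1**2*x_2 + 2*x_1*x_2 - x_2.
  leading term x_1**2*x_2: no divisor's leading term divides it; move x_1**2*x_2 to the remainder.
  leading term x_1*x_2: no divisor's leading term divides it; move 2*x_1*x_2 to the remainder.
  leading term x_2: no divisor's leading term divides it; move -x_2 to the remainder.
  remainder x_1**2*x_2 + 2*x_1*x_2 - x_2 ≠ 0; add k_3 = x_1**2*x_2 + 2*x_1*x_2 - x_2 to the basis.

S(h_1,k_3): lcm = x_1**3*x_2. S = 2*x_1**2*x_2**2 - 2*x_1**2*x_2 + 3*x_1*x_2**2 + x_1*x_2 - 2*x_2**2.
  leading term x_1**2*x_2**2: subtract (2*x_2)·k_3 from 2*x_1**2*x_2**2 - 2*x_1**2*x_2 + 3*x_1*x_2**2 + x_1*x_2 - 2*x_2**2 → -2*x_1**2*x_2 - x_1*x_2**2 + x_1*x_2
  leading term x_1**2*x_2: subtract (-2)·k_3 from -2*x_1**2*x_2 - x_1*x_2**2 + x_1*x_2 → -x_1*x_2**2 - 2*x_1*x_2 - 2*x_2
  leading term x_1*x_2**2: no divisor's leading term divides it; move -x_1*x_2**2 to the remainder.
  leading term x_1*x_2: no divisor's leading term divides it; move -2*x_1*x_2 to the remainder.
  leading term x_2: no divisor's leading term divides it; move -2*x_2 to the remainder.
  remainder -x_1*x_2**2 - 2*x_1*x_2 - 2*x_2 ≠ 0; add k_4 = -x_1*x_2**2 - 2*x_1*x_2 - 2*x_2 to the basis.

S(h_1,k_4): lcm = x_1**3*x_2**2. S = -2*x_1**3*x_2 + 2*x_1**2*x_2**3 - 2*x_1**2*x_2 + 3*x_1*x_2**3 - 2*x_2**3.
  leading term x_1**3*x_2: subtract (-2*x_2)·h_1 from -2*x_1**3*x_2 + 2*x_1**2*x_2**3 - 2*x_1**2*x_2 + 3*x_1*x_2**3 - 2*x_2**3 → 2*x_1**2*x_2**3 - 3*x_1**2*x_2**2 - 2*x_1**2*x_2 + 3*x_1*x_2**3 - x_1*x_2**2 - 2*x_2**3 + 3*x_2**2
  leading term x_1**2*x_2**3: subtract (2*x_2**2)·k_3 from 2*x_1**2*x_2**3 - 3*x_1**2*x_2**2 - 2*x_1**2*x_2 + 3*x_1*x_2**3 - x_1*x_2**2 - 2*x_2**3 + 3*x_2**2 → -3*x_1**2*x_2**2 - 2*x_1**2*x_2 - x_1*x_2**3 - x_1*x_2**2 + 3*x_2**2
  leading term x_1**2*x_2**2: subtract (-3*x_2)·k_3 from -3*x_1**2*x_2**2 - 2*x_1**2*x_2 - x_1*x_2**3 - x_1*x_2**2 + 3*x_2**2 → -2*x_1**2*x_2 - x_1*x_2**3 - 2*x_1*x_2**2
  leading term x_1**2*x_2: subtract (-2)·k_3 from -2*x_1**2*x_2 - x_1*x_2**3 - 2*x_1*x_2**2 → -x_1*x_2**3 - 2*x_1*x_2**2 - 3*x_1*x_2 - 2*x_2
  leading term x_1*x_2**3: subtract (x_2)·k_4 from -x_1*x_2**3 - 2*x_1*x_2**2 - 3*x_1*x_2 - 2*x_2 → -3*x_1*x_2 + 2*x_2**2 - 2*x_2
  leading term x_1*x_2: no divisor's leading term divides it; move -3*x_1*x_2 to the remainder.
  leading term x_2**2: no divisor's leading term divides it; move 2*x_2**2 to the remainder.
  leading term x_2: no divisor's leading term divides it; move -2*x_2 to the remainder.
  remainder -3*x_1*x_2 + 2*x_2**2 - 2*x_2 ≠ 0; add k_5 = -3*x_1*x_2 + 2*x_2**2 - 2*x_2 to the basis.

S(k_4,k_5): lcm = x_1*x_2**2. S = 2*x_1*x_2 + 3*x_2**3 - 3*x_2**2 + 2*x_2.
  leading term x_1*x_2: subtract (-3)·k_5 from 2*x_1*x_2 + 3*x_2**3 - 3*x_2**2 + 2*x_2 → 3*x_2**3 + 3*x_2**2 + 3*x_2
  leading term x_2**3: no divisor's leading term divides it; move 3*x_2**3 to the remainder.
  leading term x_2**2: no divisor's leading term divides it; move 3*x_2**2 to the remainder.
  leading term x_2: no divisor's leading term divides it; move 3*x_2 to the remainder.
  remainder 3*x_2**3 + 3*x_2**2 + 3*x_2 ≠ 0; add k_6 = 3*x_2**3 + 3*x_2**2 + 3*x_2 to the basis.

The other S-polynomials (S(h_2,k_3), S(h_2,k_4), S(k_3,k_4), S(h_1,k_5), S(h_2,k_5), S(k_3,k_5), S(h_1,k_6), S(h_2,k_6), S(k_3,k_6), S(k_4,k_6), S(k_5,k_6)) all reduce to 0 modulo the current basis, so we have a Gröbner basis.
Inter-reduce: drop elements whose leading term is divisible by another's, tail-reduce, and make monic.
Reduced Gröbner basis: {x_1**3 - 3*x_2**2 + 3*x_2, x_1*x_2 - 3*x_2**2 + 3*x_2, x_2**3 + x_2**2 + x_2}.

These coincide, so the ideals are equal.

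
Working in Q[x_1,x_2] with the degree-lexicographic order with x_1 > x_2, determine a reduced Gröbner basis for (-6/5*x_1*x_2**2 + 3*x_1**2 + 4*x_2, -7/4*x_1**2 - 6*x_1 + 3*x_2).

G = {x_1*x_2**2 + 60/7*x_1 - 160/21*x_2, x_2**3 - 40/9*x_1*x_2 - 20/3*x_2, x_1**2 + 24/7*x_1 - 12/7*x_2}

f_1 = -6/5*x_1*x_2**2 + 3*x_1**2 + 4*x_2, LT = x_1*x_2**2.
f_2 = -7/4*x_1**2 - 6*x_1 + 3*x_2, LT = x_1**2.

S(f_1,f_2): lcm = x_1**2*x_2**2. S = -5/2*x_1**3 - 24/7*x_1*x_2**2 + 12/7*x_2**3 - 10/3*x_1*x_2.
  leading term x_1**3: subtract (10/7*x_1)·f_2 from -5/2*x_1**3 - 24/7*x_1*x_2**2 + 12/7*x_2**3 - 10/3*x_1*x_2 → -24/7*x_1*x_2**2 + 12/7*x_2**3 + 60/7*x_1**2 - 160/21*x_1*x_2
  leading term x_1*x_2**2: subtract (20/7)·f_1 from -24/7*x_1*x_2**2 + 12/7*x_2**3 + 60/7*x_1**2 - 160/21*x_1*x_2 → 12/7*x_2**3 - 160/21*x_1*x_2 - 80/7*x_2
  leading term x_2**3: no divisor's leading term divides it; move 12/7*x_2**3 to the remainder.
  leading term x_1*x_2: no divisor's leading term divides it; move -160/21*x_1*x_2 to the remainder.
  leading term x_2: no divisor's leading term divides it; move -80/7*x_2 to the remainder.
  remainder 12/7*x_2**3 - 160/21*x_1*x_2 - 80/7*x_2 ≠ 0; add g_3 = 12/7*x_2**3 - 160/21*x_1*x_2 - 80/7*x_2 to the basis.

S(f_1,g_3): lcm = x_1*x_2**3. S = 35/18*x_1**2*x_2 + 20/3*x_1*x_2 - 10/3*x_2**2.
  leading term x_1**2*x_2: subtract (-10/9*x_2)·f_2 from 35/18*x_1**2*x_2 + 20/3*x_1*x_2 - 10/3*x_2**2 → 0
  remainder 0.

S(f_2,g_3): leading monomials are coprime, so the S-polynomial reduces to 0 (Buchberger's first criterion).
Every S-polynomial of the final basis reduces to 0, so we have a Gröbner basis.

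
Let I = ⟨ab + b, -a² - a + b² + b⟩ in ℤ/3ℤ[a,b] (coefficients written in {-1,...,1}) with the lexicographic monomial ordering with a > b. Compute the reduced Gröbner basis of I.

G = {a² + a - b² - b, ab + b, b³ + b²}

The reduced Gröbner basis is the canonical form of the ideal for this ordering.

f_1 = ab + b, LT = ab.
f_2 = -a² - a + b² + b, LT = a².

S(f_1,f_2): lcm = a²b. S = b³ + b².
  reduce S modulo (f_1, f_2):
  remainder b³ + b² ≠ 0; add g_3 = b³ + b² to the basis.

The other S-polynomials (S(f_1,g_3), S(f_2,g_3)) all reduce to 0 modulo the current basis, so we have a Gröbner basis.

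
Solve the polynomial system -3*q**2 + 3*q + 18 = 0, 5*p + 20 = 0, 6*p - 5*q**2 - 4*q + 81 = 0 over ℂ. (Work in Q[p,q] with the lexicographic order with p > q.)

{(-4, 3)}

Compute a lex Gröbner basis by Buchberger's algorithm.
f_1 = -3*q**2 + 3*q + 18, LT = q**2.
f_2 = 5*p + 20, LT = p.
f_3 = 6*p - 5*q**2 - 4*q + 81, LT = p.

S(f_1,f_2): leading monomials are coprime, so the S-polynomial reduces to 0 (Buchberger's first criterion).
S(f_1,f_3): leading monomials are coprime, so the S-polynomial reduces to 0 (Buchberger's first criterion).
S(f_2,f_3): lcm = p. S = 5/6*q**2 + 2/3*q - 19/2.
  leading term q**2: subtract (-5/18)·f_1 from 5/6*q**2 + 2/3*q - 19/2 → 3/2*q - 9/2
  leading term q: no divisor's leading term divides it; move 3/2*q to the remainder.
  leading term 1: no divisor's leading term divides it; move -9/2 to the remainder.
  remainder 3/2*q - 9/2 ≠ 0; add h_4 = 3/2*q - 9/2 to the basis.

S(f_1,h_4): lcm = q**2. S = 2*q - 6.
  leading term q: subtract (4/3)·h_4 from 2*q - 6 → 0
  remainder 0.

S(f_2,h_4): leading monomials are coprime, so the S-polynomial reduces to 0 (Buchberger's first criterion).
S(f_3,h_4): leading monomials are coprime, so the S-polynomial reduces to 0 (Buchberger's first criterion).
Every S-polynomial of the final basis reduces to 0, so we have a Gröbner basis.
Inter-reduce: drop elements whose leading term is divisible by another's, tail-reduce, and make monic.
Reduced Gröbner basis: {p + 4, q - 3}.

The lex basis is triangular: the last element involves only q. Solving q - 3 = 0 gives q ∈ {3}; substituting each value into the earlier elements determines the remaining variables.
  q = 3: the earlier basis element becomes p + 4 = 0, giving p = -4 — point (-4, 3).
Substituting each solution back into the original system confirms all equations vanish.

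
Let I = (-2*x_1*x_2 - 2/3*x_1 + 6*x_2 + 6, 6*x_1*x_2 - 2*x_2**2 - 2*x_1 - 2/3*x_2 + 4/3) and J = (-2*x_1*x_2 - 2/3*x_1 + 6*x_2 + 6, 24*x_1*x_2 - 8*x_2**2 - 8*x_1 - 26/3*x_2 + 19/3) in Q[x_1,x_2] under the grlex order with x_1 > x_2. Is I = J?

Two ideals are equal iff their reduced Gröbner bases coincide (the reduced basis is unique for a fixed ordering).
Buchberger on the first generating set:
f_1 = -2*x_1*x_2 - 2/3*x_1 + 6*x_2 + 6, LT = x_1*x_2.
f_2 = 6*x_1*x_2 - 2*x_2**2 - 2*x_1 - 2/3*x_2 + 4/3, LT = x_1*x_2.

S(f_1,f_2): lcm = x_1*x_2. S = 1/3*x_2**2 + 2/3*x_1 - 26/9*x_2 - 29/9.
  leading term x_2**2: no divisor's leading term divides it; move 1/3*x_2**2 to the remainder.
  leading term x_1: no divisor's leading term divides it; move 2/3*x_1 to the remainder.
  leading term x_2: no divisor's leading term divides it; move -26/9*x_2 to the remainder.
  leading term 1: no divisor's leading term divides it; move -29/9 to the remainder.
  remainder 1/3*x_2**2 + 2/3*x_1 - 26/9*x_2 - 29/9 ≠ 0; add g_3 = 1/3*x_2**2 + 2/3*x_1 - 26/9*x_2 - 29/9 to the basis.

S(f_1,g_3): lcm = x_1*x_2**2. S = -2*x_1**2 + 9*x_1*x_2 - 3*x_2**2 + 29/3*x_1 - 3*x_2.
  leading term x_1**2: no divisor's leading term divides it; move -2*x_1**2 to the remainder.
  leading term x_1*x_2: subtract (-9/2)·f_1 from 9*x_1*x_2 - 3*x_2**2 + 29/3*x_1 - 3*x_2 → -3*x_2**2 + 20/3*x_1 + 24*x_2 + 27
  leading term x_2**2: subtract (-9)·g_3 from -3*x_2**2 + 20/3*x_1 + 24*x_2 + 27 → 38/3*x_1 - 2*x_2 - 2
  leading term x_1: no divisor's leading term divides it; move 38/3*x_1 to the remainder.
  leading term x_2: no divisor's leading term divides it; move -2*x_2 to the remainder.
  leading term 1: no divisor's leading term divides it; move -2 to the remainder.
  remainder -2*x_1**2 + 38/3*x_1 - 2*x_2 - 2 ≠ 0; add g_4 = -2*x_1**2 + 38/3*x_1 - 2*x_2 - 2 to the basis.

The other S-polynomials (S(f_2,g_3), S(f_1,g_4), S(f_2,g_4), S(g_3,g_4)) all reduce to 0 modulo the current basis, so we have a Gröbner basis.
Inter-reduce: drop elements whose leading term is divisible by another's, tail-reduce, and make monic.
Reduced Gröbner basis: {x_1**2 - 19/3*x_1 + x_2 + 1, x_1*x_2 + 1/3*x_1 - 3*x_2 - 3, x_2**2 + 2*x_1 - 26/3*x_2 - 29/3}.

Buchberger on the second generating set:
h_1 = -2*x_1*x_2 - 2/3*x_1 + 6*x_2 + 6, LT = x_1*x_2.
h_2 = 24*x_1*x_2 - 8*x_2**2 - 8*x_1 - 26/3*x_2 + 19/3, LT = x_1*x_2.

S(h_1,h_2): lcm = x_1*x_2. S = 1/3*x_2**2 + 2/3*x_1 - 95/36*x_2 - 235/72.
  leading term x_2**2: no divisor's leading term divides it; move 1/3*x_2**2 to the remainder.
  leading term x_1: no divisor's leading term divides it; move 2/3*x_1 to the remainder.
  leading term x_2: no divisor's leading term divides it; move -95/36*x_2 to the remainder.
  leading term 1: no divisor's leading term divides it; move -235/72 to the remainder.
  remainder 1/3*x_2**2 + 2/3*x_1 - 95/36*x_2 - 235/72 ≠ 0; add k_3 = 1/3*x_2**2 + 2/3*x_1 - 95/36*x_2 - 235/72 to the basis.

S(h_1,k_3): lcm = x_1*x_2**2. S = -2*x_1**2 + 33/4*x_1*x_2 - 3*x_2**2 + 235/24*x_1 - 3*x_2.
  leading term x_1**2: no divisor's leading term divides it; move -2*x_1**2 to the remainder.
  leading term x_1*x_2: subtract (-33/8)·h_1 from 33/4*x_1*x_2 - 3*x_2**2 + 235/24*x_1 - 3*x_2 → -3*x_2**2 + 169/24*x_1 + 87/4*x_2 + 99/4
  leading term x_2**2: subtract (-9)·k_3 from -3*x_2**2 + 169/24*x_1 + 87/4*x_2 + 99/4 → 313/24*x_1 - 2*x_2 - 37/8
  leading term x_1: no divisor's leading term divides it; move 313/24*x_1 to the remainder.
  leading term x_2: no divisor's leading term divides it; move -2*x_2 to the remainder.
  leading term 1: no divisor's leading term divides it; move -37/8 to the remainder.
  remainder -2*x_1**2 + 313/24*x_1 - 2*x_2 - 37/8 ≠ 0; add k_4 = -2*x_1**2 + 313/24*x_1 - 2*x_2 - 37/8 to the basis.

The other S-polynomials (S(h_2,k_3), S(h_1,k_4), S(h_2,k_4), S(k_3,k_4)) all reduce to 0 modulo the current basis, so we have a Gröbner basis.
Inter-reduce: drop elements whose leading term is divisible by another's, tail-reduce, and make monic.
Reduced Gröbner basis: {x_1**2 - 313/48*x_1 + x_2 + 37/16, x_1*x_2 + 1/3*x_1 - 3*x_2 - 3, x_2**2 + 2*x_1 - 95/12*x_2 - 235/24}.

The bases are distinct; the ideals are different.

No, the ideals differ.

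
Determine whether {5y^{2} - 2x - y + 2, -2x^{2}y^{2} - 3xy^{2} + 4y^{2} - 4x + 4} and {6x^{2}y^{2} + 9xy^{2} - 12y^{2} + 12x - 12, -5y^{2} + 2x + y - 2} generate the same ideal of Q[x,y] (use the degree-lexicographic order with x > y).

Equality of ideals is decidable: compute both reduced Gröbner bases (unique for the ordering) and check whether they agree.
Buchberger on the first generating set:
f_1 = 5y^{2} - 2x - y + 2, LT = y^{2}.
f_2 = -2x^{2}y^{2} - 3xy^{2} + 4y^{2} - 4x + 4, LT = x^{2}y^{2}.

S(f_1,f_2): lcm = x^{2}y^{2}. S = -\tfrac{2}{5}x^{3} - \tfrac{1}{5}x^{2}y - \tfrac{3}{2}xy^{2} + \tfrac{2}{5}x^{2} + 2y^{2} - 2x + 2.
  reduce S modulo (f_1, f_2):
  remainder -\tfrac{2}{5}x^{3} - \tfrac{1}{5}x^{2}y - \tfrac{1}{5}x^{2} - \tfrac{3}{10}xy - \tfrac{3}{5}x + \tfrac{2}{5}y + \tfrac{6}{5} ≠ 0; add g_3 = -\tfrac{2}{5}x^{3} - \tfrac{1}{5}x^{2}y - \tfrac{1}{5}x^{2} - \tfrac{3}{10}xy - \tfrac{3}{5}x + \tfrac{2}{5}y + \tfrac{6}{5} to the basis.

The other S-polynomials (S(f_1,g_3), S(f_2,g_3)) all reduce to 0 modulo the current basis, so we have a Gröbner basis.
Inter-reduce: drop elements whose leading term is divisible by another's, tail-reduce, and make monic.
Reduced Gröbner basis: {x^{3} + \tfrac{1}{2}x^{2}y + \tfrac{1}{2}x^{2} + \tfrac{3}{4}xy + \tfrac{3}{2}x - y - 3, y^{2} - \tfrac{2}{5}x - \tfrac{1}{5}y + \tfrac{2}{5}}.

Buchberger on the second generating set:
h_1 = 6x^{2}y^{2} + 9xy^{2} - 12y^{2} + 12x - 12, LT = x^{2}y^{2}.
h_2 = -5y^{2} + 2x + y - 2, LT = y^{2}.

S(h_1,h_2): lcm = x^{2}y^{2}. S = \tfrac{2}{5}x^{3} + \tfrac{1}{5}x^{2}y + \tfrac{3}{2}xy^{2} - \tfrac{2}{5}x^{2} - 2y^{2} + 2x - 2.
  reduce S modulo (h_1, h_2):
  remainder \tfrac{2}{5}x^{3} + \tfrac{1}{5}x^{2}y + \tfrac{1}{5}x^{2} + \tfrac{3}{10}xy + \tfrac{3}{5}x - \tfrac{2}{5}y - \tfrac{6}{5} ≠ 0; add k_3 = \tfrac{2}{5}x^{3} + \tfrac{1}{5}x^{2}y + \tfrac{1}{5}x^{2} + \tfrac{3}{10}xy + \tfrac{3}{5}x - \tfrac{2}{5}y - \tfrac{6}{5} to the basis.

The other S-polynomials (S(h_1,k_3), S(h_2,k_3)) all reduce to 0 modulo the current basis, so we have a Gröbner basis.
Inter-reduce: drop elements whose leading term is divisible by another's, tail-reduce, and make monic.
Reduced Gröbner basis: {x^{3} + \tfrac{1}{2}x^{2}y + \tfrac{1}{2}x^{2} + \tfrac{3}{4}xy + \tfrac{3}{2}x - y - 3, y^{2} - \tfrac{2}{5}x - \tfrac{1}{5}y + \tfrac{2}{5}}.

The two bases agree; hence the ideals are identical.

Yes, the ideals are equal.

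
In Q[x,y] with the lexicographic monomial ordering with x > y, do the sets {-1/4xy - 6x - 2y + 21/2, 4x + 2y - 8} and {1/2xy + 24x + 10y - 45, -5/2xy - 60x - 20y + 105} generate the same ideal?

Yes, the ideals are equal.

For a fixed monomial order, each ideal has a unique reduced Gröbner basis; comparing bases decides equality.
Buchberger on the first generating set:
f_1 = -1/4xy - 6x - 2y + 21/2, LT = xy.
f_2 = 4x + 2y - 8, LT = x.

S(f_1,f_2): lcm = xy. S = 24x - 1/2y^2 + 10y - 42.
  reduce S modulo (f_1, f_2):
  remainder -1/2y^2 - 2y + 6 ≠ 0; add g_3 = -1/2y^2 - 2y + 6 to the basis.

The other S-polynomials (S(f_1,g_3), S(f_2,g_3)) all reduce to 0 modulo the current basis, so we have a Gröbner basis.
Inter-reduce: drop elements whose leading term is divisible by another's, tail-reduce, and make monic.
Reduced Gröbner basis: {x + 1/2y - 2, y^2 + 4y - 12}.

Buchberger on the second generating set:
h_1 = 1/2xy + 24x + 10y - 45, LT = xy.
h_2 = -5/2xy - 60x - 20y + 105, LT = xy.

S(h_1,h_2): lcm = xy. S = 24x + 12y - 48.
  reduce S modulo (h_1, h_2):
  remainder 24x + 12y - 48 ≠ 0; add k_3 = 24x + 12y - 48 to the basis.

S(h_1,k_3): lcm = xy. S = 48x - 1/2y^2 + 22y - 90.
  reduce S modulo (h_1, h_2, k_3):
  remainder -1/2y^2 - 2y + 6 ≠ 0; add k_4 = -1/2y^2 - 2y + 6 to the basis.

The other S-polynomials (S(h_2,k_3), S(h_1,k_4), S(h_2,k_4), S(k_3,k_4)) all reduce to 0 modulo the current basis, so we have a Gröbner basis.
Inter-reduce: drop elements whose leading term is divisible by another's, tail-reduce, and make monic.
Reduced Gröbner basis: {x + 1/2y - 2, y^2 + 4y - 12}.

Same reduced basis, so the two generating sets span the same ideal.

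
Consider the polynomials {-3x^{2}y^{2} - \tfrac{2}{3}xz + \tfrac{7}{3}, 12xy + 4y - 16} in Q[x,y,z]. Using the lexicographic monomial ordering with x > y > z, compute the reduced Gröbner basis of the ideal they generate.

G = {xy + \tfrac{1}{3}y - \tfrac{4}{3}, xz + \tfrac{1}{2}y^{2} - 4y + \tfrac{9}{2}, y^{3} - 8y^{2} - \tfrac{2}{3}yz + 9y + \tfrac{8}{3}z}

This is the nonlinear analogue of row-reducing a linear system.

f_1 = -3x^{2}y^{2} - \tfrac{2}{3}xz + \tfrac{7}{3}, LT = x^{2}y^{2}.
f_2 = 12xy + 4y - 16, LT = xy.

S(f_1,f_2): lcm = x^{2}y^{2}. S = -\tfrac{1}{3}xy^{2} + \tfrac{4}{3}xy + \tfrac{2}{9}xz - \tfrac{7}{9}.
  leading term xy^{2}: subtract (-\tfrac{1}{36}y)·f_2 from -\tfrac{1}{3}xy^{2} + \tfrac{4}{3}xy + \tfrac{2}{9}xz - \tfrac{7}{9} → \tfrac{4}{3}xy + \tfrac{2}{9}xz + \tfrac{1}{9}y^{2} - \tfrac{4}{9}y - \tfrac{7}{9}
  leading term xy: subtract (\tfrac{1}{9})·f_2 from \tfrac{4}{3}xy + \tfrac{2}{9}xz + \tfrac{1}{9}y^{2} - \tfrac{4}{9}y - \tfrac{7}{9} → \tfrac{2}{9}xz + \tfrac{1}{9}y^{2} - \tfrac{8}{9}y + 1
  leading term xz: no divisor's leading term divides it; move \tfrac{2}{9}xz to the remainder.
  leading term y^{2}: no divisor's leading term divides it; move \tfrac{1}{9}y^{2} to the remainder.
  leading term y: no divisor's leading term divides it; move -\tfrac{8}{9}y to the remainder.
  leading term 1: no divisor's leading term divides it; move 1 to the remainder.
  remainder \tfrac{2}{9}xz + \tfrac{1}{9}y^{2} - \tfrac{8}{9}y + 1 ≠ 0; add g_3 = \tfrac{2}{9}xz + \tfrac{1}{9}y^{2} - \tfrac{8}{9}y + 1 to the basis.

S(f_1,g_3): lcm = x^{2}y^{2}z. S = -\tfrac{1}{2}xy^{4} + 4xy^{3} - \tfrac{9}{2}xy^{2} + \tfrac{2}{9}xz^{2} - \tfrac{7}{9}z.
  leading term xy^{4}: subtract (-\tfrac{1}{24}y^{3})·f_2 from -\tfrac{1}{2}xy^{4} + 4xy^{3} - \tfrac{9}{2}xy^{2} + \tfrac{2}{9}xz^{2} - \tfrac{7}{9}z → 4xy^{3} - \tfrac{9}{2}xy^{2} + \tfrac{2}{9}xz^{2} + \tfrac{1}{6}y^{4} - \tfrac{2}{3}y^{3} - \tfrac{7}{9}z
  leading term xy^{3}: subtract (\tfrac{1}{3}y^{2})·f_2 from 4xy^{3} - \tfrac{9}{2}xy^{2} + \tfrac{2}{9}xz^{2} + \tfrac{1}{6}y^{4} - \tfrac{2}{3}y^{3} - \tfrac{7}{9}z → -\tfrac{9}{2}xy^{2} + \tfrac{2}{9}xz^{2} + \tfrac{1}{6}y^{4} - 2y^{3} + \tfrac{16}{3}y^{2} - \tfrac{7}{9}z
  leading term xy^{2}: subtract (-\tfrac{3}{8}y)·f_2 from -\tfrac{9}{2}xy^{2} + \tfrac{2}{9}xz^{2} + \tfrac{1}{6}y^{4} - 2y^{3} + \tfrac{16}{3}y^{2} - \tfrac{7}{9}z → \tfrac{2}{9}xz^{2} + \tfrac{1}{6}y^{4} - 2y^{3} + \tfrac{41}{6}y^{2} - 6y - \tfrac{7}{9}z
  leading term xz^{2}: subtract (z)·g_3 from \tfrac{2}{9}xz^{2} + \tfrac{1}{6}y^{4} - 2y^{3} + \tfrac{41}{6}y^{2} - 6y - \tfrac{7}{9}z → \tfrac{1}{6}y^{4} - 2y^{3} - \tfrac{1}{9}y^{2}z + \tfrac{41}{6}y^{2} + \tfrac{8}{9}yz - 6y - \tfrac{16}{9}z
  leading term y^{4}: no divisor's leading term divides it; move \tfrac{1}{6}y^{4} to the remainder.
  leading term y^{3}: no divisor's leading term divides it; move -2y^{3} to the remainder.
  leading term y^{2}z: no divisor's leading term divides it; move -\tfrac{1}{9}y^{2}z to the remainder.
  leading term y^{2}: no divisor's leading term divides it; move \tfrac{41}{6}y^{2} to the remainder.
  leading term yz: no divisor's leading term divides it; move \tfrac{8}{9}yz to the remainder.
  leading term y: no divisor's leading term divides it; move -6y to the remainder.
  leading term z: no divisor's leading term divides it; move -\tfrac{16}{9}z to the remainder.
  remainder \tfrac{1}{6}y^{4} - 2y^{3} - \tfrac{1}{9}y^{2}z + \tfrac{41}{6}y^{2} + \tfrac{8}{9}yz - 6y - \tfrac{16}{9}z ≠ 0; add g_4 = \tfrac{1}{6}y^{4} - 2y^{3} - \tfrac{1}{9}y^{2}z + \tfrac{41}{6}y^{2} + \tfrac{8}{9}yz - 6y - \tfrac{16}{9}z to the basis.

S(f_2,g_3): lcm = xyz. S = -\tfrac{1}{2}y^{3} + 4y^{2} + \tfrac{1}{3}yz - \tfrac{9}{2}y - \tfrac{4}{3}z.
  leading term y^{3}: no divisor's leading term divides it; move -\tfrac{1}{2}y^{3} to the remainder.
  leading term y^{2}: no divisor's leading term divides it; move 4y^{2} to the remainder.
  leading term yz: no divisor's leading term divides it; move \tfrac{1}{3}yz to the remainder.
  leading term y: no divisor's leading term divides it; move -\tfrac{9}{2}y to the remainder.
  leading term z: no divisor's leading term divides it; move -\tfrac{4}{3}z to the remainder.
  remainder -\tfrac{1}{2}y^{3} + 4y^{2} + \tfrac{1}{3}yz - \tfrac{9}{2}y - \tfrac{4}{3}z ≠ 0; add g_5 = -\tfrac{1}{2}y^{3} + 4y^{2} + \tfrac{1}{3}yz - \tfrac{9}{2}y - \tfrac{4}{3}z to the basis.

The other S-polynomials (S(f_1,g_4), S(f_2,g_4), S(g_3,g_4), S(f_1,g_5), S(f_2,g_5), S(g_3,g_5), S(g_4,g_5)) all reduce to 0 modulo the current basis, so we have a Gröbner basis.
Inter-reduce: drop elements whose leading term is divisible by another's, tail-reduce, and make monic.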